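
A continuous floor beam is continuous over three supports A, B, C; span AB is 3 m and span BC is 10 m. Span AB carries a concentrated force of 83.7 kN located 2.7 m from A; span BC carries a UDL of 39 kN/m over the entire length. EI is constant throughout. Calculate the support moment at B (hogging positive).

M_B = 380 kN·m

Take M_B as the redundant. Released structure: two simple spans AB and BC with a hinge at B.
End slopes at the hinge B, treating each span as simply supported:
  span AB: point load 83.7 at a = 2.7: Pab(L + a)/(6LEI) = 21.47/EI
  span BC: UDL 39: wL³/(24EI) = 1625/EI
  relative rotation θ_0 = (21.47 + 1625)/EI = 1646/EI
A unit hogging moment at B produces rotation L₁/(3EI) + L₂/(3EI) = 4.333/EI.
Slope continuity at B: θ_0 = M_B·4.333/EI, so M_B = 1646/4.333 = 380 kN·m (hogging).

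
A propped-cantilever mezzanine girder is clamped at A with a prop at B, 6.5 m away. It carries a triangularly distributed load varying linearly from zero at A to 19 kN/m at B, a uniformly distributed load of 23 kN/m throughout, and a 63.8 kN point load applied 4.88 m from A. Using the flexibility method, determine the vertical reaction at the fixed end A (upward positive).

R_A = 144.6 kN

Release the roller at B. Primary structure: cantilever fixed at A.
Free-end deflection of the primary structure under the applied loading (downward +):
  triangular load, peak 19 at the free end: 11w₀L⁴/(120EI) = 3109/EI
  UDL 23: wL⁴/(8EI) = 5132/EI
  point load 63.8 at a = 4.88: Pa²(3L − a)/(6EI) = 3702/EI
  δ_0 = 11943/EI
Flexibility coefficient — unit upward force at B: δ_{BB} = L³/(3EI) = 91.54/EI.
The prop prevents deflection at B: R_B = δ_0/δ_{BB} = 11943/91.54 = 130.5 kN.
Vertical equilibrium: R_A = ΣP − R_B = 275.1 − 130.5 = 144.6 kN.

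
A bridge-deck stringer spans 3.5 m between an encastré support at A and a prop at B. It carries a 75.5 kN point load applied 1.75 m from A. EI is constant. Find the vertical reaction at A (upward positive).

Take the reaction at B as the redundant and release it; the primary structure is a cantilever fixed at A.
Deflection at B on the released cantilever, summing each load's contribution:
  point load 75.5 at a = 1.75: Pa²(3L − a)/(6EI) = 337.2/EI
Flexibility coefficient — unit upward force at B: δ_{BB} = L³/(3EI) = 14.29/EI.
Compatibility at B: δ_0 − R_B·δ_{BB} = 0, so R_B = 337.2/14.29 = 23.59 kN.
Vertical equilibrium: R_A = ΣP − R_B = 75.5 − 23.59 = 51.91 kN.

R_A = 51.91 kN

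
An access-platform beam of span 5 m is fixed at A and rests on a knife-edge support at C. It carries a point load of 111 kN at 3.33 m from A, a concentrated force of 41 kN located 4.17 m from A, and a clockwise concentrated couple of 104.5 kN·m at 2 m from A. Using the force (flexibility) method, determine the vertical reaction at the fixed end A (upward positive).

Remove the prop at C; the released (primary) structure is a cantilever built in at A.
Primary-structure tip deflection at C by superposition:
  point load 111 at a = 3.33: Pa²(3L − a)/(6EI) = 2394/EI
  point load 41 at a = 4.17: Pa²(3L − a)/(6EI) = 1287/EI
  clockwise couple 104.5 at a = 2: M₀a(2L − a)/(2EI) = 836/EI
  δ_0 = 4517/EI
Flexibility coefficient — unit upward force at C: δ_{CC} = L³/(3EI) = 41.67/EI.
Compatibility at C: δ_0 − R_C·δ_{CC} = 0, so R_C = 4517/41.67 = 108.4 kN.
Vertical equilibrium: R_A = ΣP − R_C = 152 − 108.4 = 43.59 kN.

R_A = 43.59 kN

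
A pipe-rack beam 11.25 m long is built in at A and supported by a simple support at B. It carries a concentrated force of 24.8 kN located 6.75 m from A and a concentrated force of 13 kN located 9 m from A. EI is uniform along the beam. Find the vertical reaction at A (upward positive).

R_A = 17.93 kN

Release the roller at B. Primary structure: cantilever fixed at A.
Free-end deflection of the primary structure under the applied loading (downward +):
  point load 24.8 at a = 6.75: Pa²(3L − a)/(6EI) = 5085/EI
  point load 13 at a = 9: Pa²(3L − a)/(6EI) = 4344/EI
  δ_0 = 9428/EI
Flexibility coefficient — unit upward force at B: δ_{BB} = L³/(3EI) = 474.6/EI.
The prop prevents deflection at B: R_B = δ_0/δ_{BB} = 9428/474.6 = 19.87 kN.
Vertical equilibrium: R_A = ΣP − R_B = 37.8 − 19.87 = 17.93 kN.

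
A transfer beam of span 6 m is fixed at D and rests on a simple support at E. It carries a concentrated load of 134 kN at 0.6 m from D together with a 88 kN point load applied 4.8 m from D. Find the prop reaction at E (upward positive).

Remove the prop at E; the released (primary) structure is a cantilever built in at D.
Primary-structure tip deflection at E by superposition:
  point load 134 at a = 0.6: Pa²(3L − a)/(6EI) = 139.9/EI
  point load 88 at a = 4.8: Pa²(3L − a)/(6EI) = 4461/EI
  δ_0 = 4600/EI
Flexibility coefficient — unit upward force at E: δ_{EE} = L³/(3EI) = 72/EI.
The prop prevents deflection at E: R_E = δ_0/δ_{EE} = 4600/72 = 63.9 kN.

R_E = 63.9 kN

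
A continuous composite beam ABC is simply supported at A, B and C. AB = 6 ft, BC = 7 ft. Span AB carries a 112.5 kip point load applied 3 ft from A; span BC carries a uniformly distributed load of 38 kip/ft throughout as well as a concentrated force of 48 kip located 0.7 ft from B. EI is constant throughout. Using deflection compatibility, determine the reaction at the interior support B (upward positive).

R_B = 294.1 kip

Insert a hinge at B; M_B is the redundant, and each span becomes simply supported.
End slopes at the hinge B, treating each span as simply supported:
  span AB: point load 112.5 at a = 3: Pab(L + a)/(6LEI) = 253.1/EI
  span BC: UDL 38: wL³/(24EI) = 543.1/EI
  span BC: point load 48 at a = 0.7: Pab(L + b)/(6LEI) = 67.03/EI
  relative rotation θ_0 = (253.1 + 610.1)/EI = 863.2/EI
A unit hogging moment at B produces rotation L₁/(3EI) + L₂/(3EI) = 4.333/EI.
Slope continuity at B: θ_0 = M_B·4.333/EI, so M_B = 863.2/4.333 = 199.2 kip·ft (hogging).
Span AB, ΣM about A with M_B applied at B: R_B^{AB}·6 = 337.5 + 199.2, so R_B^{AB} = 89.45 kip and R_A = 112.5 − 89.45 = 23.05 kip.
Span BC, ΣM about C: R_B^{BC}·7 = 1233 + 199.2, so R_B^{BC} = 204.7 kip and R_C = 314 − 204.7 = 109.3 kip.
R_B = 89.45 + 204.7 = 294.1 kip.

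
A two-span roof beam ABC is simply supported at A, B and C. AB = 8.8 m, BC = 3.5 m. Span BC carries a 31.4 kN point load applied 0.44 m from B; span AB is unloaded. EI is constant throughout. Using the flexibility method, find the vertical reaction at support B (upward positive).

Insert a hinge at B; M_B is the redundant, and each span becomes simply supported.
End slopes at the hinge B, treating each span as simply supported:
  span BC: point load 31.4 at a = 0.44: Pab(L + b)/(6LEI) = 13.21/EI
  relative rotation θ_0 = (0 + 13.21)/EI = 13.21/EI
A unit hogging moment at B produces rotation L₁/(3EI) + L₂/(3EI) = 4.1/EI.
Slope continuity at B: θ_0 = M_B·4.1/EI, so M_B = 13.21/4.1 = 3.221 kN·m (hogging).
Span AB, ΣM about A with M_B applied at B: R_B^{AB}·8.8 = 0 + 3.221, so R_B^{AB} = 0.366 kN and R_A = 0 − 0.366 = -0.366 kN.
Span BC, ΣM about C: R_B^{BC}·3.5 = 96.08 + 3.221, so R_B^{BC} = 28.37 kN and R_C = 31.4 − 28.37 = 3.027 kN.
R_B = 0.366 + 28.37 = 28.74 kN.

R_B = 28.74 kN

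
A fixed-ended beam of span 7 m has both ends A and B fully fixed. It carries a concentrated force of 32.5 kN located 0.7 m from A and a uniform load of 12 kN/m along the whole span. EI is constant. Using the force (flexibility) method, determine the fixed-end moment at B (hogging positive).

Take the two fixed-end moments M_A, M_B as redundants; the released structure is the simple span AB.
End rotations of the released simple span under the applied load (×1/EI):
  at A: point load 32.5 at a = 0.7: Pab(L + b)/(6LEI) = 45.39/EI
  at B: point load 32.5 at a = 0.7: Pab(L + a)/(6LEI) = 26.28/EI
  at A: UDL 12: wL³/(24EI) = 171.5/EI
  at B: UDL 12: wL³/(24EI) = 171.5/EI
  θ_A0 = 216.9/EI,  θ_B0 = 197.8/EI
Flexibility coefficients: a unit moment at one end gives L/(3EI) there and L/(6EI) at the far end, so f₁₁ = f₂₂ = 2.333/EI and f₁₂ = f₂₁ = 1.167/EI.
Compatibility — zero rotation at each built-in end:
  2.333 M_A + 1.167 M_B = 216.9
  1.167 M_A + 2.333 M_B = 197.8
Solving the pair gives M_A = 67.43 kN·m and M_B = 51.05 kN·m (hogging).

M_B = 51.05 kN·m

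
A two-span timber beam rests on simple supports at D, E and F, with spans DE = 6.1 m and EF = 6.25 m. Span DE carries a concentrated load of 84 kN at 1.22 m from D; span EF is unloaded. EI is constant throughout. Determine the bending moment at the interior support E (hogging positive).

M_E = 24.3 kN·m

Release continuity at E by inserting a hinge; the redundant is the internal moment M_E. The primary structure is two simply-supported spans DE and EF.
End slopes at the hinge E, treating each span as simply supported:
  span DE: point load 84 at a = 1.22: Pab(L + a)/(6LEI) = 100/EI
  relative rotation θ_0 = (100 + 0)/EI = 100/EI
A unit hogging moment at E produces rotation L₁/(3EI) + L₂/(3EI) = 4.117/EI.
Slope continuity at E: θ_0 = M_E·4.117/EI, so M_E = 100/4.117 = 24.3 kN·m (hogging).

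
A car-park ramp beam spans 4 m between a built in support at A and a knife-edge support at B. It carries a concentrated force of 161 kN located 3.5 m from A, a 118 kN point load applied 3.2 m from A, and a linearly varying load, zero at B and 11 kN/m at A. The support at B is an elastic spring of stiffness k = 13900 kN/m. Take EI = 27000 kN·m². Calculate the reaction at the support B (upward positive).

R_B = 200.2 kN

Take the reaction at B as the redundant and release it; the primary structure is a cantilever fixed at A.
Free-end deflection of the primary structure under the applied loading (downward +):
  point load 161 at a = 3.5: Pa²(3L − a)/(6EI) = 2794/EI
  point load 118 at a = 3.2: Pa²(3L − a)/(6EI) = 1772/EI
  triangular load, peak 11 at the fixed end: w₀L⁴/(30EI) = 93.87/EI
  δ_0 = 4660/EI
Tip deflection under a unit load at B: L³/(3EI) = 21.33/EI.
With EI = 27000 kN·m²: δ_0 = 0.1726 m and δ_{BB} = 0.00079 m/kN.
Compatibility — the spring shortens by R_B/k under the reaction it provides: δ_0 − R_B·δ_{BB} = R_B/k. With 1/k = 0.000072 m/kN, R_B = δ_0 / (δ_{BB} + 1/k) = 0.1726 / (0.00079 + 0.000072) = 200.2 kN.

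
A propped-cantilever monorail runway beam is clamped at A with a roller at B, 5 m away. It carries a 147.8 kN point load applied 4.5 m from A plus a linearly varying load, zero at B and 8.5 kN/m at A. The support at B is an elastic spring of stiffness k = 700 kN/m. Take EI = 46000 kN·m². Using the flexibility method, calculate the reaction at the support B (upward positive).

Release the roller at B. Primary structure: cantilever fixed at A.
Deflection at B on the released cantilever, summing each load's contribution:
  point load 147.8 at a = 4.5: Pa²(3L − a)/(6EI) = 5238/EI
  triangular load, peak 8.5 at the fixed end: w₀L⁴/(30EI) = 177.1/EI
  δ_0 = 5415/EI
Flexibility coefficient — unit upward force at B: δ_{BB} = L³/(3EI) = 41.67/EI.
With EI = 46000 kN·m²: δ_0 = 0.11771 m and δ_{BB} = 0.000906 m/kN.
Compatibility — the spring shortens by R_B/k under the reaction it provides: δ_0 − R_B·δ_{BB} = R_B/k. With 1/k = 0.001429 m/kN, R_B = δ_0 / (δ_{BB} + 1/k) = 0.11771 / (0.000906 + 0.001429) = 50.43 kN.

R_B = 50.43 kN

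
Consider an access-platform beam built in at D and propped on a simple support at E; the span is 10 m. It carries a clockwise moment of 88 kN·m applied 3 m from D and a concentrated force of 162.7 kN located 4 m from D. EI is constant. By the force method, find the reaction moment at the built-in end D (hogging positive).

M_D = 333.1 kN·m

Choose R_E as the redundant. The primary structure is the cantilever fixed at D.
Free-end deflection of the primary structure under the applied loading (downward +):
  clockwise couple 88 at a = 3: M₀a(2L − a)/(2EI) = 2244/EI
  point load 162.7 at a = 4: Pa²(3L − a)/(6EI) = 11281/EI
  δ_0 = 13525/EI
Tip deflection under a unit load at E: L³/(3EI) = 333.3/EI.
Compatibility at E: δ_0 − R_E·δ_{EE} = 0, so R_E = 13525/333.3 = 40.57 kN.
Moment equilibrium about D: M_D = Σ(load moments about D) − R_E·L = 738.8 − 40.57×10 = 333.1 kN·m.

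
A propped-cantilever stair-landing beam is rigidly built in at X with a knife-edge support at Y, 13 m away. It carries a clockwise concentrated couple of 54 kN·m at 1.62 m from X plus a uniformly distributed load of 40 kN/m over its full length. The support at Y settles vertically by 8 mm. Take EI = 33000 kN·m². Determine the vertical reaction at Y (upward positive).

Remove the prop at Y; the released (primary) structure is a cantilever built in at X.
Free-end deflection of the primary structure under the applied loading (downward +):
  clockwise couple 54 at a = 1.62: M₀a(2L − a)/(2EI) = 1066/EI
  UDL 40: wL⁴/(8EI) = 142805/EI
  δ_0 = 143871/EI
Tip deflection under a unit load at Y: L³/(3EI) = 732.3/EI.
With EI = 33000 kN·m²: δ_0 = 4.3597 m and δ_{YY} = 0.022192 m/kN.
Compatibility — the beam at Y must follow the support down by 0.008 m: δ_0 − R_Y·δ_{YY} = 0.008, so R_Y = (4.3597 − 0.008)/0.022192 = 196.1 kN.

R_Y = 196.1 kN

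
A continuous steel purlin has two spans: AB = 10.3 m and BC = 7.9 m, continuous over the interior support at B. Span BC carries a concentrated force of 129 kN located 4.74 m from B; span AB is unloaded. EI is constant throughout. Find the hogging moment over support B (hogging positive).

M_B = 74.32 kN·m

Take M_B as the redundant. Released structure: two simple spans AB and BC with a hinge at B.
Rotations at B on the released spans (each span's end-slope, ×1/EI):
  span BC: point load 129 at a = 4.74: Pab(L + b)/(6LEI) = 450.8/EI
  relative rotation θ_0 = (0 + 450.8)/EI = 450.8/EI
A unit hogging moment at B produces rotation L₁/(3EI) + L₂/(3EI) = 6.067/EI.
Compatibility: M_B·(L₁+L₂)/(3EI) = θ_0, giving M_B = 74.32 kN·m (hogging).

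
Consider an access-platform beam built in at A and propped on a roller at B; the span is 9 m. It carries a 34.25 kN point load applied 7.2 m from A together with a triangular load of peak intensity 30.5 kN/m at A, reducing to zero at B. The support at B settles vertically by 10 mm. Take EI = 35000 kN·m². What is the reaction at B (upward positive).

R_B = 50.12 kN

Release the roller at B. Primary structure: cantilever fixed at A.
Primary-structure tip deflection at B by superposition:
  point load 34.25 at a = 7.2: Pa²(3L − a)/(6EI) = 5859/EI
  triangular load, peak 30.5 at the fixed end: w₀L⁴/(30EI) = 6670/EI
  δ_0 = 12530/EI
Tip deflection under a unit load at B: L³/(3EI) = 243/EI.
With EI = 35000 kN·m²: δ_0 = 0.35799 m and δ_{BB} = 0.006943 m/kN.
Compatibility — the beam at B must follow the support down by 0.01 m: δ_0 − R_B·δ_{BB} = 0.01, so R_B = (0.35799 − 0.01)/0.006943 = 50.12 kN.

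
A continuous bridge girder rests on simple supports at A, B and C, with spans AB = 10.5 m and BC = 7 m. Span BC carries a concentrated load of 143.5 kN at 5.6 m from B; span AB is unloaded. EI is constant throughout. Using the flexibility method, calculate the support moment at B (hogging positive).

M_B = 38.57 kN·m

Insert a hinge at B; M_B is the redundant, and each span becomes simply supported.
Discontinuity in slope at B on the released structure — sum the simple-span end rotations:
  span BC: point load 143.5 at a = 5.6: Pab(L + b)/(6LEI) = 225/EI
  relative rotation θ_0 = (0 + 225)/EI = 225/EI
A unit hogging moment at B produces rotation L₁/(3EI) + L₂/(3EI) = 5.833/EI.
Compatibility: M_B·(L₁+L₂)/(3EI) = θ_0, giving M_B = 38.57 kN·m (hogging).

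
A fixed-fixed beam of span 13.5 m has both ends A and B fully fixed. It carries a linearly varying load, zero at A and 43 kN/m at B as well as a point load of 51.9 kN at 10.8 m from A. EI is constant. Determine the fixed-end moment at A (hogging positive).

M_A = 283.6 kN·m

Release both end moments; the primary structure is a simply-supported span AB with redundants M_A and M_B.
On the primary (simply-supported) span, the end slopes from the loading are:
  at A: triangular load, peak 43: 7w₀L³/(360EI) = 2057/EI
  at B: triangular load, peak 43: w₀L³/(45EI) = 2351/EI
  at A: point load 51.9 at a = 10.8: Pab(L + b)/(6LEI) = 302.7/EI
  at B: point load 51.9 at a = 10.8: Pab(L + a)/(6LEI) = 454/EI
  θ_A0 = 2360/EI,  θ_B0 = 2805/EI
Flexibility coefficients: a unit moment at one end gives L/(3EI) there and L/(6EI) at the far end, so f₁₁ = f₂₂ = 4.5/EI and f₁₂ = f₂₁ = 2.25/EI.
Compatibility — zero rotation at each built-in end:
  4.5 M_A + 2.25 M_B = 2360
  2.25 M_A + 4.5 M_B = 2805
Solving the pair gives M_A = 283.6 kN·m and M_B = 481.5 kN·m (hogging).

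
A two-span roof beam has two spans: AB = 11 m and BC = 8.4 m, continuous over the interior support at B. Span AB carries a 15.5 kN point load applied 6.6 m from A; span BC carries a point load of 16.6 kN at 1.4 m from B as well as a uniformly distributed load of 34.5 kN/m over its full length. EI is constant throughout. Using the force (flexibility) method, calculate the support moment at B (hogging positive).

Release continuity at B by inserting a hinge; the redundant is the internal moment M_B. The primary structure is two simply-supported spans AB and BC.
Rotations at B on the released spans (each span's end-slope, ×1/EI):
  span AB: point load 15.5 at a = 6.6: Pab(L + a)/(6LEI) = 120/EI
  span BC: point load 16.6 at a = 1.4: Pab(L + b)/(6LEI) = 49.71/EI
  span BC: UDL 34.5: wL³/(24EI) = 852/EI
  relative rotation θ_0 = (120 + 901.7)/EI = 1022/EI
A unit hogging moment at B produces rotation L₁/(3EI) + L₂/(3EI) = 6.467/EI.
Compatibility: M_B·(L₁+L₂)/(3EI) = θ_0, giving M_B = 158 kN·m (hogging).

M_B = 158 kN·m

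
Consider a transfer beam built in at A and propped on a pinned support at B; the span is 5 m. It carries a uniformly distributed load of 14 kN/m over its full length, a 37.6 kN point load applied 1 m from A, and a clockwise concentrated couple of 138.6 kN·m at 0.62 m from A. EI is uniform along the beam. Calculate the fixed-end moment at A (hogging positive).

M_A = 161.1 kN·m

Take the reaction at B as the redundant and release it; the primary structure is a cantilever fixed at A.
Downward deflection at the released point B due to the loads:
  UDL 14: wL⁴/(8EI) = 1094/EI
  point load 37.6 at a = 1: Pa²(3L − a)/(6EI) = 87.73/EI
  clockwise couple 138.6 at a = 0.62: M₀a(2L − a)/(2EI) = 403/EI
  δ_0 = 1585/EI
Tip deflection under a unit load at B: L³/(3EI) = 41.67/EI.
The prop prevents deflection at B: R_B = δ_0/δ_{BB} = 1585/41.67 = 38.03 kN.
Moment equilibrium about A: M_A = Σ(load moments about A) − R_B·L = 351.2 − 38.03×5 = 161.1 kN·m.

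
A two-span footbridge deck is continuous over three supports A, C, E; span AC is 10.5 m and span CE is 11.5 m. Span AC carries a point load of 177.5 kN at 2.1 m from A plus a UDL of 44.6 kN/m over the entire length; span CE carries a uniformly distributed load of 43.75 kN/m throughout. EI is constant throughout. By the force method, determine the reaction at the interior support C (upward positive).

R_C = 659.1 kN

Take M_C as the redundant. Released structure: two simple spans AC and CE with a hinge at C.
Rotations at C on the released spans (each span's end-slope, ×1/EI):
  span AC: point load 177.5 at a = 2.1: Pab(L + a)/(6LEI) = 626.2/EI
  span AC: UDL 44.6: wL³/(24EI) = 2151/EI
  span CE: UDL 43.75: wL³/(24EI) = 2772/EI
  relative rotation θ_0 = (2777 + 2772)/EI = 5550/EI
A unit hogging moment at C produces rotation L₁/(3EI) + L₂/(3EI) = 7.333/EI.
Slope continuity at C: θ_0 = M_C·7.333/EI, so M_C = 5550/7.333 = 756.8 kN·m (hogging).
Span AC, ΣM about A with M_C applied at C: R_C^{AC}·10.5 = 2831 + 756.8, so R_C^{AC} = 341.7 kN and R_A = 645.8 − 341.7 = 304.1 kN.
Span CE, ΣM about E: R_C^{CE}·11.5 = 2893 + 756.8, so R_C^{CE} = 317.4 kN and R_E = 503.1 − 317.4 = 185.8 kN.
R_C = 341.7 + 317.4 = 659.1 kN.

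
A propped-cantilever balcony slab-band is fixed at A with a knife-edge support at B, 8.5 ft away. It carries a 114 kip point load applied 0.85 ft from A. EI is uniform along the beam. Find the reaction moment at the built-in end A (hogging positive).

Remove the prop at B; the released (primary) structure is a cantilever built in at A.
Primary-structure tip deflection at B by superposition:
  point load 114 at a = 0.85: Pa²(3L − a)/(6EI) = 338.4/EI
Tip deflection under a unit load at B: L³/(3EI) = 204.7/EI.
Compatibility at B: δ_0 − R_B·δ_{BB} = 0, so R_B = 338.4/204.7 = 1.653 kip.
Moment equilibrium about A: M_A = Σ(load moments about A) − R_B·L = 96.9 − 1.653×8.5 = 82.85 kip·ft.

M_A = 82.85 kip·ft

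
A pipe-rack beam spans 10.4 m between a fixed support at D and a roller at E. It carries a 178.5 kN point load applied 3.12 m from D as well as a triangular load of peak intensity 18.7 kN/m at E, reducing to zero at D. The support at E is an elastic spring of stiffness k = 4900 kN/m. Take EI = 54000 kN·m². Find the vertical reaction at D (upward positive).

Choose R_E as the redundant. The primary structure is the cantilever fixed at D.
Downward deflection at the released point E due to the loads:
  point load 178.5 at a = 3.12: Pa²(3L − a)/(6EI) = 8132/EI
  triangular load, peak 18.7 at the free end: 11w₀L⁴/(120EI) = 20053/EI
  δ_0 = 28185/EI
Tip deflection under a unit load at E: L³/(3EI) = 375/EI.
With EI = 54000 kN·m²: δ_0 = 0.52195 m and δ_{EE} = 0.006944 m/kN.
Compatibility — the spring shortens by R_E/k under the reaction it provides: δ_0 − R_E·δ_{EE} = R_E/k. With 1/k = 0.000204 m/kN, R_E = δ_0 / (δ_{EE} + 1/k) = 0.52195 / (0.006944 + 0.000204) = 73.02 kN.
Vertical equilibrium: R_D = ΣP − R_E = 275.7 − 73.02 = 202.7 kN.

R_D = 202.7 kN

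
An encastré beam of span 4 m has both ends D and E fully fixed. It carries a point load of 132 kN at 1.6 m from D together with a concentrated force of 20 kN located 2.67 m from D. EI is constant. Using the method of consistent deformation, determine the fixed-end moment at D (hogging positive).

M_D = 81.94 kN·m

Take the two fixed-end moments M_D, M_E as redundants; the released structure is the simple span DE.
End rotations of the released simple span under the applied load (×1/EI):
  at D: point load 132 at a = 1.6: Pab(L + b)/(6LEI) = 135.2/EI
  at E: point load 132 at a = 1.6: Pab(L + a)/(6LEI) = 118.3/EI
  at D: point load 20 at a = 2.67: Pab(L + b)/(6LEI) = 15.77/EI
  at E: point load 20 at a = 2.67: Pab(L + a)/(6LEI) = 19.74/EI
  θ_D0 = 150.9/EI,  θ_E0 = 138/EI
Flexibility coefficients: a unit moment at one end gives L/(3EI) there and L/(6EI) at the far end, so f₁₁ = f₂₂ = 1.333/EI and f₁₂ = f₂₁ = 0.6667/EI.
Compatibility — zero rotation at each built-in end:
  1.333 M_D + 0.6667 M_E = 150.9
  0.6667 M_D + 1.333 M_E = 138
Solving the pair gives M_D = 81.94 kN·m and M_E = 62.54 kN·m (hogging).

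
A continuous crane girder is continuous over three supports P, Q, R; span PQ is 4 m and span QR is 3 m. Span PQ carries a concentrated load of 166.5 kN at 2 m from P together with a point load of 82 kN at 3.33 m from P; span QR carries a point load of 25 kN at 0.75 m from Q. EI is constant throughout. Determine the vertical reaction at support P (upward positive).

Release continuity at Q by inserting a hinge; the redundant is the internal moment M_Q. The primary structure is two simply-supported spans PQ and QR.
End slopes at the hinge Q, treating each span as simply supported:
  span PQ: point load 166.5 at a = 2: Pab(L + a)/(6LEI) = 166.5/EI
  span PQ: point load 82 at a = 3.33: Pab(L + a)/(6LEI) = 55.88/EI
  span QR: point load 25 at a = 0.75: Pab(L + b)/(6LEI) = 12.3/EI
  relative rotation θ_0 = (222.4 + 12.3)/EI = 234.7/EI
A unit hogging moment at Q produces rotation L₁/(3EI) + L₂/(3EI) = 2.333/EI.
Slope continuity at Q: θ_0 = M_Q·2.333/EI, so M_Q = 234.7/2.333 = 100.6 kN·m (hogging).
Span PQ, ΣM about P with M_Q applied at Q: R_Q^{PQ}·4 = 606.1 + 100.6, so R_Q^{PQ} = 176.7 kN and R_P = 248.5 − 176.7 = 71.84 kN.

R_P = 71.84 kN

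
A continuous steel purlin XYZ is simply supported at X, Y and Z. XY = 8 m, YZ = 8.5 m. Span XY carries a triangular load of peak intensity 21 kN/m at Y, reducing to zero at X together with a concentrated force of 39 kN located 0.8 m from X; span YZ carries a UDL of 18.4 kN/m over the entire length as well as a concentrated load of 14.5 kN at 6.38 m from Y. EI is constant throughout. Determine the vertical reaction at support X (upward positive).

R_X = 45.1 kN

Take M_Y as the redundant. Released structure: two simple spans XY and YZ with a hinge at Y.
Discontinuity in slope at Y on the released structure — sum the simple-span end rotations:
  span XY: triangular load, peak 21: w₀L³/(45EI) = 238.9/EI
  span XY: point load 39 at a = 0.8: Pab(L + a)/(6LEI) = 41.18/EI
  span YZ: UDL 18.4: wL³/(24EI) = 470.8/EI
  span YZ: point load 14.5 at a = 6.38: Pab(L + b)/(6LEI) = 40.84/EI
  relative rotation θ_0 = (280.1 + 511.7)/EI = 791.8/EI
A unit hogging moment at Y produces rotation L₁/(3EI) + L₂/(3EI) = 5.5/EI.
Slope continuity at Y: θ_0 = M_Y·5.5/EI, so M_Y = 791.8/5.5 = 144 kN·m (hogging).
Span XY, ΣM about X with M_Y applied at Y: R_Y^{XY}·8 = 479.2 + 144, so R_Y^{XY} = 77.9 kN and R_X = 123 − 77.9 = 45.1 kN.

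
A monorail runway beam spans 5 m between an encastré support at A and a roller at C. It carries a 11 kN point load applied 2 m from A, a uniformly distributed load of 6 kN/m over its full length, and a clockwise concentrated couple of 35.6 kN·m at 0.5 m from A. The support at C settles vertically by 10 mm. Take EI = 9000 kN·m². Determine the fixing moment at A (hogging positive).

M_A = 65.56 kN·m

Release the roller at C. Primary structure: cantilever fixed at A.
Free-end deflection of the primary structure under the applied loading (downward +):
  point load 11 at a = 2: Pa²(3L − a)/(6EI) = 95.33/EI
  UDL 6: wL⁴/(8EI) = 468.8/EI
  clockwise couple 35.6 at a = 0.5: M₀a(2L − a)/(2EI) = 84.55/EI
  δ_0 = 648.6/EI
Flexibility coefficient — unit upward force at C: δ_{CC} = L³/(3EI) = 41.67/EI.
With EI = 9000 kN·m²: δ_0 = 0.07207 m and δ_{CC} = 0.00463 m/kN.
Compatibility — the beam at C must follow the support down by 0.01 m: δ_0 − R_C·δ_{CC} = 0.01, so R_C = (0.07207 − 0.01)/0.00463 = 13.41 kN.
Moment equilibrium about A: M_A = Σ(load moments about A) − R_C·L = 132.6 − 13.41×5 = 65.56 kN·m.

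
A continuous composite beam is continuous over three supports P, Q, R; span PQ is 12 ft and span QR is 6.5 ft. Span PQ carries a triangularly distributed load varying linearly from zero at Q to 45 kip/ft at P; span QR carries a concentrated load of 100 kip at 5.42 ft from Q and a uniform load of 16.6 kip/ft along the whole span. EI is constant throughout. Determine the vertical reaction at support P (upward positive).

Take M_Q as the redundant. Released structure: two simple spans PQ and QR with a hinge at Q.
End slopes at the hinge Q, treating each span as simply supported:
  span PQ: triangular load, peak 45: 7w₀L³/(360EI) = 1512/EI
  span QR: point load 100 at a = 5.42: Pab(L + b)/(6LEI) = 113.8/EI
  span QR: UDL 16.6: wL³/(24EI) = 189.9/EI
  relative rotation θ_0 = (1512 + 303.7)/EI = 1816/EI
A unit hogging moment at Q produces rotation L₁/(3EI) + L₂/(3EI) = 6.167/EI.
Slope continuity at Q: θ_0 = M_Q·6.167/EI, so M_Q = 1816/6.167 = 294.4 kip·ft (hogging).
Span PQ, ΣM about P with M_Q applied at Q: R_Q^{PQ}·12 = 1080 + 294.4, so R_Q^{PQ} = 114.5 kip and R_P = 270 − 114.5 = 155.5 kip.

R_P = 155.5 kip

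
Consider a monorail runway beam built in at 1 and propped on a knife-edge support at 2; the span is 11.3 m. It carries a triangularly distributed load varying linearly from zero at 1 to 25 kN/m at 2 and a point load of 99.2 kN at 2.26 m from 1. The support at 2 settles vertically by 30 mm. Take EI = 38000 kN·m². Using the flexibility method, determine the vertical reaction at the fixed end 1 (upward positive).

R_1 = 159.6 kN

Take the reaction at 2 as the redundant and release it; the primary structure is a cantilever fixed at 1.
Downward deflection at the released point 2 due to the loads:
  triangular load, peak 25 at the free end: 11w₀L⁴/(120EI) = 37365/EI
  point load 99.2 at a = 2.26: Pa²(3L − a)/(6EI) = 2672/EI
  δ_0 = 40037/EI
Tip deflection under a unit load at 2: L³/(3EI) = 481/EI.
With EI = 38000 kN·m²: δ_0 = 1.0536 m and δ_{22} = 0.012657 m/kN.
Compatibility — the beam at 2 must follow the support down by 0.03 m: δ_0 − R_2·δ_{22} = 0.03, so R_2 = (1.0536 − 0.03)/0.012657 = 80.87 kN.
Vertical equilibrium: R_1 = ΣP − R_2 = 240.4 − 80.87 = 159.6 kN.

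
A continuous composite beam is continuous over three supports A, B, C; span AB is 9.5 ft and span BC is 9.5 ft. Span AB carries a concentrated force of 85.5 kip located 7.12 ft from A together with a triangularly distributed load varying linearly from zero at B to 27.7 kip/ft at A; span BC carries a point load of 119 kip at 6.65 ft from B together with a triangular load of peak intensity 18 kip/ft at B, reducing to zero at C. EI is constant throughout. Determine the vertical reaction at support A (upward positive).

R_A = 80.62 kip

Release continuity at B by inserting a hinge; the redundant is the internal moment M_B. The primary structure is two simply-supported spans AB and BC.
End slopes at the hinge B, treating each span as simply supported:
  span AB: point load 85.5 at a = 7.12: Pab(L + a)/(6LEI) = 422.5/EI
  span AB: triangular load, peak 27.7: 7w₀L³/(360EI) = 461.8/EI
  span BC: point load 119 at a = 6.65: Pab(L + b)/(6LEI) = 488.7/EI
  span BC: triangular load, peak 18: w₀L³/(45EI) = 342.9/EI
  relative rotation θ_0 = (884.2 + 831.6)/EI = 1716/EI
A unit hogging moment at B produces rotation L₁/(3EI) + L₂/(3EI) = 6.333/EI.
Slope continuity at B: θ_0 = M_B·6.333/EI, so M_B = 1716/6.333 = 270.9 kip·ft (hogging).
Span AB, ΣM about A with M_B applied at B: R_B^{AB}·9.5 = 1025 + 270.9, so R_B^{AB} = 136.5 kip and R_A = 217.1 − 136.5 = 80.62 kip.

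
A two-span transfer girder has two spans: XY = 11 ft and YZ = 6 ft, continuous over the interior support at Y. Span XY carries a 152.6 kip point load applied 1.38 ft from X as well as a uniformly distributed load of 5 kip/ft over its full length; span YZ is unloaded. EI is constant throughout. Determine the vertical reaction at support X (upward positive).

R_X = 150.4 kip

Insert a hinge at Y; M_Y is the redundant, and each span becomes simply supported.
Rotations at Y on the released spans (each span's end-slope, ×1/EI):
  span XY: point load 152.6 at a = 1.38: Pab(L + a)/(6LEI) = 380/EI
  span XY: UDL 5: wL³/(24EI) = 277.3/EI
  relative rotation θ_0 = (657.3 + 0)/EI = 657.3/EI
A unit hogging moment at Y produces rotation L₁/(3EI) + L₂/(3EI) = 5.667/EI.
Compatibility: M_Y·(L₁+L₂)/(3EI) = θ_0, giving M_Y = 116 kip·ft (hogging).
Span XY, ΣM about X with M_Y applied at Y: R_Y^{XY}·11 = 513.1 + 116, so R_Y^{XY} = 57.19 kip and R_X = 207.6 − 57.19 = 150.4 kip.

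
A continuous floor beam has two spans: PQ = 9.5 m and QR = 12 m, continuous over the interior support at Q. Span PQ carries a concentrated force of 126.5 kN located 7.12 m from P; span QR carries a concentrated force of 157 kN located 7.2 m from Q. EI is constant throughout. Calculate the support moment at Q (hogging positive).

M_Q = 263.9 kN·m

Insert a hinge at Q; M_Q is the redundant, and each span becomes simply supported.
Discontinuity in slope at Q on the released structure — sum the simple-span end rotations:
  span PQ: point load 126.5 at a = 7.12: Pab(L + a)/(6LEI) = 625/EI
  span QR: point load 157 at a = 7.2: Pab(L + b)/(6LEI) = 1266/EI
  relative rotation θ_0 = (625 + 1266)/EI = 1891/EI
A unit hogging moment at Q produces rotation L₁/(3EI) + L₂/(3EI) = 7.167/EI.
Slope continuity at Q: θ_0 = M_Q·7.167/EI, so M_Q = 1891/7.167 = 263.9 kN·m (hogging).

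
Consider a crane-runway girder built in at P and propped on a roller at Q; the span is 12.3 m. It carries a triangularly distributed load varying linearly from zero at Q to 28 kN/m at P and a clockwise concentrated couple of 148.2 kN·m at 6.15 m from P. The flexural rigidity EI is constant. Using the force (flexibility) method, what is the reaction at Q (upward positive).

R_Q = 47.99 kN

Choose R_Q as the redundant. The primary structure is the cantilever fixed at P.
Downward deflection at the released point Q due to the loads:
  triangular load, peak 28 at the fixed end: w₀L⁴/(30EI) = 21363/EI
  clockwise couple 148.2 at a = 6.15: M₀a(2L − a)/(2EI) = 8408/EI
  δ_0 = 29771/EI
Tip deflection under a unit load at Q: L³/(3EI) = 620.3/EI.
Compatibility at Q: δ_0 − R_Q·δ_{QQ} = 0, so R_Q = 29771/620.3 = 47.99 kN.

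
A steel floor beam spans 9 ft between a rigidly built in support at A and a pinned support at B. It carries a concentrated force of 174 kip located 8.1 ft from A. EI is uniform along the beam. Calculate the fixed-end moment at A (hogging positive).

M_A = 77.52 kip·ft

Choose R_B as the redundant. The primary structure is the cantilever fixed at A.
Free-end deflection of the primary structure under the applied loading (downward +):
  point load 174 at a = 8.1: Pa²(3L − a)/(6EI) = 35961/EI
Flexibility coefficient — unit upward force at B: δ_{BB} = L³/(3EI) = 243/EI.
The prop prevents deflection at B: R_B = δ_0/δ_{BB} = 35961/243 = 148 kip.
Moment equilibrium about A: M_A = Σ(load moments about A) − R_B·L = 1409 − 148×9 = 77.52 kip·ft.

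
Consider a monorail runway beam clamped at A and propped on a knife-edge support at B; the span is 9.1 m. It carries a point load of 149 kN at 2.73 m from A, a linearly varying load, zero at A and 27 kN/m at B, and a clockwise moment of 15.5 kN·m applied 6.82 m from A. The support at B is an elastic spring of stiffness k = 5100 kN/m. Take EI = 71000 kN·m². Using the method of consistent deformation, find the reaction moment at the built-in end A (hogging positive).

M_A = 408.2 kN·m

Choose R_B as the redundant. The primary structure is the cantilever fixed at A.
Downward deflection at the released point B due to the loads:
  point load 149 at a = 2.73: Pa²(3L − a)/(6EI) = 4547/EI
  triangular load, peak 27 at the free end: 11w₀L⁴/(120EI) = 16972/EI
  clockwise couple 15.5 at a = 6.82: M₀a(2L − a)/(2EI) = 601.5/EI
  δ_0 = 22121/EI
Flexibility coefficient — unit upward force at B: δ_{BB} = L³/(3EI) = 251.2/EI.
With EI = 71000 kN·m²: δ_0 = 0.31157 m and δ_{BB} = 0.003538 m/kN.
Compatibility — the spring shortens by R_B/k under the reaction it provides: δ_0 − R_B·δ_{BB} = R_B/k. With 1/k = 0.000196 m/kN, R_B = δ_0 / (δ_{BB} + 1/k) = 0.31157 / (0.003538 + 0.000196) = 83.44 kN.
Moment equilibrium about A: M_A = Σ(load moments about A) − R_B·L = 1168 − 83.44×9.1 = 408.2 kN·m.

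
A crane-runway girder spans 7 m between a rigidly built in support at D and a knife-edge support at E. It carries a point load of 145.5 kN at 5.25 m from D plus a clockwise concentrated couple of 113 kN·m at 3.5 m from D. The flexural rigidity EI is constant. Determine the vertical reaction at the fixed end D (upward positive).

R_D = 35.27 kN

Release the roller at E. Primary structure: cantilever fixed at D.
Deflection at E on the released cantilever, summing each load's contribution:
  point load 145.5 at a = 5.25: Pa²(3L − a)/(6EI) = 10527/EI
  clockwise couple 113 at a = 3.5: M₀a(2L − a)/(2EI) = 2076/EI
  δ_0 = 12604/EI
Flexibility coefficient — unit upward force at E: δ_{EE} = L³/(3EI) = 114.3/EI.
Compatibility at E: δ_0 − R_E·δ_{EE} = 0, so R_E = 12604/114.3 = 110.2 kN.
Vertical equilibrium: R_D = ΣP − R_E = 145.5 − 110.2 = 35.27 kN.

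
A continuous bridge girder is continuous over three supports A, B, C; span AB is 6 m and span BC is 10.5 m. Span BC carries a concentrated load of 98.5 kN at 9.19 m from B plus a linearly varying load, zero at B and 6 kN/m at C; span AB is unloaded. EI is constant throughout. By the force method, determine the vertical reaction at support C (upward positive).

Insert a hinge at B; M_B is the redundant, and each span becomes simply supported.
Discontinuity in slope at B on the released structure — sum the simple-span end rotations:
  span BC: point load 98.5 at a = 9.19: Pab(L + b)/(6LEI) = 222.3/EI
  span BC: triangular load, peak 6: 7w₀L³/(360EI) = 135.1/EI
  relative rotation θ_0 = (0 + 357.4)/EI = 357.4/EI
A unit hogging moment at B produces rotation L₁/(3EI) + L₂/(3EI) = 5.5/EI.
Slope continuity at B: θ_0 = M_B·5.5/EI, so M_B = 357.4/5.5 = 64.97 kN·m (hogging).
Span BC, ΣM about C: R_B^{BC}·10.5 = 239.3 + 64.97, so R_B^{BC} = 28.98 kN and R_C = 130 − 28.98 = 101 kN.

R_C = 101 kN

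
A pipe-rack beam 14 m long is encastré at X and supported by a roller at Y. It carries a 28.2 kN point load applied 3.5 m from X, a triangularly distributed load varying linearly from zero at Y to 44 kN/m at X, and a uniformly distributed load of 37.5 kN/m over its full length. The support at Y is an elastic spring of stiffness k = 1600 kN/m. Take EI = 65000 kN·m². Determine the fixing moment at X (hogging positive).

Release the roller at Y. Primary structure: cantilever fixed at X.
Deflection at Y on the released cantilever, summing each load's contribution:
  point load 28.2 at a = 3.5: Pa²(3L − a)/(6EI) = 2217/EI
  triangular load, peak 44 at the fixed end: w₀L⁴/(30EI) = 56343/EI
  UDL 37.5: wL⁴/(8EI) = 180075/EI
  δ_0 = 238635/EI
Flexibility coefficient — unit upward force at Y: δ_{YY} = L³/(3EI) = 914.7/EI.
With EI = 65000 kN·m²: δ_0 = 3.6713 m and δ_{YY} = 0.014072 m/kN.
Compatibility — the spring shortens by R_Y/k under the reaction it provides: δ_0 − R_Y·δ_{YY} = R_Y/k. With 1/k = 0.000625 m/kN, R_Y = δ_0 / (δ_{YY} + 1/k) = 3.6713 / (0.014072 + 0.000625) = 249.8 kN.
Moment equilibrium about X: M_X = Σ(load moments about X) − R_Y·L = 5211 − 249.8×14 = 1714 kN·m.

M_X = 1714 kN·m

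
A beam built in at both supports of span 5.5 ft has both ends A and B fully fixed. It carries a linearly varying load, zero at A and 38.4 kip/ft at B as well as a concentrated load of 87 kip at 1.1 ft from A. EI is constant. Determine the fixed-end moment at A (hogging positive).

M_A = 99.97 kip·ft

Release both end moments; the primary structure is a simply-supported span AB with redundants M_A and M_B.
End rotations of the released simple span under the applied load (×1/EI):
  at A: triangular load, peak 38.4: 7w₀L³/(360EI) = 124.2/EI
  at B: triangular load, peak 38.4: w₀L³/(45EI) = 142/EI
  at A: point load 87 at a = 1.1: Pab(L + b)/(6LEI) = 126.3/EI
  at B: point load 87 at a = 1.1: Pab(L + a)/(6LEI) = 84.22/EI
  θ_A0 = 250.6/EI,  θ_B0 = 226.2/EI
Flexibility coefficients: a unit moment at one end gives L/(3EI) there and L/(6EI) at the far end, so f₁₁ = f₂₂ = 1.833/EI and f₁₂ = f₂₁ = 0.9167/EI.
Compatibility — zero rotation at each built-in end:
  1.833 M_A + 0.9167 M_B = 250.6
  0.9167 M_A + 1.833 M_B = 226.2
Solving the pair gives M_A = 99.97 kip·ft and M_B = 73.39 kip·ft (hogging).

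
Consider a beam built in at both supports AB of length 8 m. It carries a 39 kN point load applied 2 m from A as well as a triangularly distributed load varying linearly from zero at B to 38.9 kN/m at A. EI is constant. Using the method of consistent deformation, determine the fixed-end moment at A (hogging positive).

Take the two fixed-end moments M_A, M_B as redundants; the released structure is the simple span AB.
Simple-span end rotations at A and B under the given loads:
  at A: point load 39 at a = 2: Pab(L + b)/(6LEI) = 136.5/EI
  at B: point load 39 at a = 2: Pab(L + a)/(6LEI) = 97.5/EI
  at A: triangular load, peak 38.9: w₀L³/(45EI) = 442.6/EI
  at B: triangular load, peak 38.9: 7w₀L³/(360EI) = 387.3/EI
  θ_A0 = 579.1/EI,  θ_B0 = 484.8/EI
Flexibility coefficients: a unit moment at one end gives L/(3EI) there and L/(6EI) at the far end, so f₁₁ = f₂₂ = 2.667/EI and f₁₂ = f₂₁ = 1.333/EI.
Compatibility — zero rotation at each built-in end:
  2.667 M_A + 1.333 M_B = 579.1
  1.333 M_A + 2.667 M_B = 484.8
Solving the pair gives M_A = 168.4 kN·m and M_B = 97.61 kN·m (hogging).

M_A = 168.4 kN·m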